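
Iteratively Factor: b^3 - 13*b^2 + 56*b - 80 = (b - 4)*(b^2 - 9*b + 20) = (b - 4)^2*(b - 5)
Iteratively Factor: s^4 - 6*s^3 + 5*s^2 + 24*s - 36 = (s - 2)*(s^3 - 4*s^2 - 3*s + 18) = (s - 2)*(s + 2)*(s^2 - 6*s + 9) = (s - 3)*(s - 2)*(s + 2)*(s - 3)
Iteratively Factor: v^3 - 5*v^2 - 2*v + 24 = (v + 2)*(v^2 - 7*v + 12) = (v - 3)*(v + 2)*(v - 4)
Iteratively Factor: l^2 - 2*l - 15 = (l + 3)*(l - 5)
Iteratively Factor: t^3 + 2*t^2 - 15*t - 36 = (t + 3)*(t^2 - t - 12) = (t + 3)^2*(t - 4)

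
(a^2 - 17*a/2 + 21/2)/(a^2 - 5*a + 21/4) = 2*(a - 7)/(2*a - 7)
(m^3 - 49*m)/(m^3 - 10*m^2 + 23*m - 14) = m*(m + 7)/(m^2 - 3*m + 2)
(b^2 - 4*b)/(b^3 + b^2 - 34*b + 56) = b/(b^2 + 5*b - 14)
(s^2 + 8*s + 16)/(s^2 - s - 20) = (s + 4)/(s - 5)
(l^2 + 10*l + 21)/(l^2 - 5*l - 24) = (l + 7)/(l - 8)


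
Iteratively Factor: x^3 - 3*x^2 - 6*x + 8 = (x + 2)*(x^2 - 5*x + 4) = (x - 1)*(x + 2)*(x - 4)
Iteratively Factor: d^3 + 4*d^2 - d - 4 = (d + 4)*(d^2 - 1) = (d + 1)*(d + 4)*(d - 1)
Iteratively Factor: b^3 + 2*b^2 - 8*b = (b + 4)*(b^2 - 2*b) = b*(b + 4)*(b - 2)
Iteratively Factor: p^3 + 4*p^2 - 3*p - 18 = (p + 3)*(p^2 + p - 6) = (p - 2)*(p + 3)*(p + 3)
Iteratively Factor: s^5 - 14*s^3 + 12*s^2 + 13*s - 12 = (s - 1)*(s^4 + s^3 - 13*s^2 - s + 12) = (s - 1)*(s + 4)*(s^3 - 3*s^2 - s + 3) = (s - 1)*(s + 1)*(s + 4)*(s^2 - 4*s + 3) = (s - 3)*(s - 1)*(s + 1)*(s + 4)*(s - 1)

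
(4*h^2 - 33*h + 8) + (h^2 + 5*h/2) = 5*h^2 - 61*h/2 + 8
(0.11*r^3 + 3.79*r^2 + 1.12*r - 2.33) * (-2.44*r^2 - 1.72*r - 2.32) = -0.2684*r^5 - 9.4368*r^4 - 9.5068*r^3 - 5.034*r^2 + 1.4092*r + 5.4056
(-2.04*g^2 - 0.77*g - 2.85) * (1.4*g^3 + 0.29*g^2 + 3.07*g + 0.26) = -2.856*g^5 - 1.6696*g^4 - 10.4761*g^3 - 3.7208*g^2 - 8.9497*g - 0.741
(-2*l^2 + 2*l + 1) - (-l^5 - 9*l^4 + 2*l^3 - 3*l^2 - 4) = l^5 + 9*l^4 - 2*l^3 + l^2 + 2*l + 5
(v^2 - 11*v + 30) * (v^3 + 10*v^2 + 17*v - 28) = v^5 - v^4 - 63*v^3 + 85*v^2 + 818*v - 840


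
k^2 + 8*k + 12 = (k + 2)*(k + 6)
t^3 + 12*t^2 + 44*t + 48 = (t + 2)*(t + 4)*(t + 6)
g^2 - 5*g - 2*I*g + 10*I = (g - 5)*(g - 2*I)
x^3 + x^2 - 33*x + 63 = (x - 3)^2*(x + 7)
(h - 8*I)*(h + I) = h^2 - 7*I*h + 8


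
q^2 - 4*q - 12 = (q - 6)*(q + 2)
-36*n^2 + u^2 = (-6*n + u)*(6*n + u)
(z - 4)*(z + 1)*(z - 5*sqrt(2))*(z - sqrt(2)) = z^4 - 6*sqrt(2)*z^3 - 3*z^3 + 6*z^2 + 18*sqrt(2)*z^2 - 30*z + 24*sqrt(2)*z - 40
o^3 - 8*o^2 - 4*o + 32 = (o - 8)*(o - 2)*(o + 2)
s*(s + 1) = s^2 + s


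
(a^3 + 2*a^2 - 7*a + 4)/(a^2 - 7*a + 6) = (a^2 + 3*a - 4)/(a - 6)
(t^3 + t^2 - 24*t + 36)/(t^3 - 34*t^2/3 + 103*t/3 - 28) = 3*(t^2 + 4*t - 12)/(3*t^2 - 25*t + 28)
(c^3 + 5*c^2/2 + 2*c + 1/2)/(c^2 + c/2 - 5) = (2*c^3 + 5*c^2 + 4*c + 1)/(2*c^2 + c - 10)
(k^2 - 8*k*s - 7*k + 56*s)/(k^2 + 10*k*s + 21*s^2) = (k^2 - 8*k*s - 7*k + 56*s)/(k^2 + 10*k*s + 21*s^2)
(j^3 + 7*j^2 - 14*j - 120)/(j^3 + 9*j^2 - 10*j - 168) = (j + 5)/(j + 7)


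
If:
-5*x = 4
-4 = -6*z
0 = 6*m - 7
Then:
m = 7/6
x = -4/5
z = 2/3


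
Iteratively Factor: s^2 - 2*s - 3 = (s + 1)*(s - 3)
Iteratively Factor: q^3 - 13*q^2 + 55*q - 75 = (q - 3)*(q^2 - 10*q + 25) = (q - 5)*(q - 3)*(q - 5)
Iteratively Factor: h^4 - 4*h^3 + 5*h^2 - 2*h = (h - 1)*(h^3 - 3*h^2 + 2*h) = (h - 1)^2*(h^2 - 2*h) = h*(h - 1)^2*(h - 2)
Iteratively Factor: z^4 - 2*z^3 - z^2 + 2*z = (z - 2)*(z^3 - z) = (z - 2)*(z + 1)*(z^2 - z) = (z - 2)*(z - 1)*(z + 1)*(z)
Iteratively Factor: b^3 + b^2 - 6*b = (b)*(b^2 + b - 6) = b*(b - 2)*(b + 3)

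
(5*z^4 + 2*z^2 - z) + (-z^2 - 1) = 5*z^4 + z^2 - z - 1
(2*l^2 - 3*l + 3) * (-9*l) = -18*l^3 + 27*l^2 - 27*l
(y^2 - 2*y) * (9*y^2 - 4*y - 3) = 9*y^4 - 22*y^3 + 5*y^2 + 6*y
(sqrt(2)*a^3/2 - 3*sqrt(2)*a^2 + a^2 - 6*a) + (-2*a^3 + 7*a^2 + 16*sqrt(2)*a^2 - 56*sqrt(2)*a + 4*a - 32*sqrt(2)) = -2*a^3 + sqrt(2)*a^3/2 + 8*a^2 + 13*sqrt(2)*a^2 - 56*sqrt(2)*a - 2*a - 32*sqrt(2)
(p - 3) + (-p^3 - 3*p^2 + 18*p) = -p^3 - 3*p^2 + 19*p - 3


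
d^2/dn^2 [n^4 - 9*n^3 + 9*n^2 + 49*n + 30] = 12*n^2 - 54*n + 18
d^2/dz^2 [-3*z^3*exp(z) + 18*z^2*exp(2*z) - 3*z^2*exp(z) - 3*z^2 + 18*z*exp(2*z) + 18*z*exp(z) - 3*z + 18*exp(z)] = -3*z^3*exp(z) + 72*z^2*exp(2*z) - 21*z^2*exp(z) + 216*z*exp(2*z) - 12*z*exp(z) + 108*exp(2*z) + 48*exp(z) - 6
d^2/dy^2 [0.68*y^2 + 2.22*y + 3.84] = 1.36000000000000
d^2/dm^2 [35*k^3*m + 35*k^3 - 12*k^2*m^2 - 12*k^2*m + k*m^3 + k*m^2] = 2*k*(-12*k + 3*m + 1)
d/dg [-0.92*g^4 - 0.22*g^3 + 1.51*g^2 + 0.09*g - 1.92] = -3.68*g^3 - 0.66*g^2 + 3.02*g + 0.09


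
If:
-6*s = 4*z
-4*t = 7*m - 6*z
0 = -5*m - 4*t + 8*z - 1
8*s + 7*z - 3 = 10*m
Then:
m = -13/70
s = -16/35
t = 379/280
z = 24/35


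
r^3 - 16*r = r*(r - 4)*(r + 4)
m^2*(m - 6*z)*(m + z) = m^4 - 5*m^3*z - 6*m^2*z^2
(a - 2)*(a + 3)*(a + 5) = a^3 + 6*a^2 - a - 30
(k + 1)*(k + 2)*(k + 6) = k^3 + 9*k^2 + 20*k + 12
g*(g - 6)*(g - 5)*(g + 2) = g^4 - 9*g^3 + 8*g^2 + 60*g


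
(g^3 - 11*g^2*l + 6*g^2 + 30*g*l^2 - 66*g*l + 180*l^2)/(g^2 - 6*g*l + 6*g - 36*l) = g - 5*l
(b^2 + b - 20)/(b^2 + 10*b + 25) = (b - 4)/(b + 5)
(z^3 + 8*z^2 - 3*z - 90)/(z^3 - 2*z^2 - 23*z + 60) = (z + 6)/(z - 4)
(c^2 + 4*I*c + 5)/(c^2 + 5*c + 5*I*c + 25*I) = (c - I)/(c + 5)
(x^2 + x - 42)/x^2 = (x^2 + x - 42)/x^2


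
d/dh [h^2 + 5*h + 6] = 2*h + 5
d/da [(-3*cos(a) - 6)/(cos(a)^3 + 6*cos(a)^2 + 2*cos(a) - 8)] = -3*(51*cos(a)/2 + 6*cos(2*a) + cos(3*a)/2 + 18)*sin(a)/(cos(a)^3 + 6*cos(a)^2 + 2*cos(a) - 8)^2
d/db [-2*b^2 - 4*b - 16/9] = -4*b - 4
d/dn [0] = 0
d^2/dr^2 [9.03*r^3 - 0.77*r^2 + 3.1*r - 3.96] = 54.18*r - 1.54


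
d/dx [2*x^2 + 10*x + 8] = 4*x + 10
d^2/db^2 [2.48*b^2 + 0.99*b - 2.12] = 4.96000000000000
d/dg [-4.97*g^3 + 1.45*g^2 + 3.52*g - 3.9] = -14.91*g^2 + 2.9*g + 3.52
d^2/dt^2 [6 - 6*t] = 0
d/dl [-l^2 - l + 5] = -2*l - 1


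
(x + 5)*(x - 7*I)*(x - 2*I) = x^3 + 5*x^2 - 9*I*x^2 - 14*x - 45*I*x - 70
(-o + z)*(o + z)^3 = -o^4 - 2*o^3*z + 2*o*z^3 + z^4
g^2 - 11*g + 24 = (g - 8)*(g - 3)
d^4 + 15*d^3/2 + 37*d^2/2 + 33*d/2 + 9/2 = (d + 1/2)*(d + 1)*(d + 3)^2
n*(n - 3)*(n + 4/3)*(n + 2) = n^4 + n^3/3 - 22*n^2/3 - 8*n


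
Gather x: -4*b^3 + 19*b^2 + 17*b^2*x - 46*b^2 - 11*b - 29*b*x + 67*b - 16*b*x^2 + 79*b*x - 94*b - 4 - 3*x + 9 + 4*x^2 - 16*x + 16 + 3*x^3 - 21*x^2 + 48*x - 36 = -4*b^3 - 27*b^2 - 38*b + 3*x^3 + x^2*(-16*b - 17) + x*(17*b^2 + 50*b + 29) - 15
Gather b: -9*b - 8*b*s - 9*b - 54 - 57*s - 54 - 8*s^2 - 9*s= b*(-8*s - 18) - 8*s^2 - 66*s - 108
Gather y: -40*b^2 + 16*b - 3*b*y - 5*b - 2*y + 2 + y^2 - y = -40*b^2 + 11*b + y^2 + y*(-3*b - 3) + 2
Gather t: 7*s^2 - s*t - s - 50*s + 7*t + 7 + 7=7*s^2 - 51*s + t*(7 - s) + 14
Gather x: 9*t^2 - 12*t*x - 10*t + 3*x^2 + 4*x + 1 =9*t^2 - 10*t + 3*x^2 + x*(4 - 12*t) + 1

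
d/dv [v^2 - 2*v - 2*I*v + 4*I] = 2*v - 2 - 2*I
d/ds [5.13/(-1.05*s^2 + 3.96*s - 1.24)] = (10.773*s - 20.3148)/(1.05*s^2 - 3.96*s + 1.24)^2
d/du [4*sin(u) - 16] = 4*cos(u)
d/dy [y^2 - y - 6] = 2*y - 1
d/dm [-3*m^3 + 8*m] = 8 - 9*m^2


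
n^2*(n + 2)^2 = n^4 + 4*n^3 + 4*n^2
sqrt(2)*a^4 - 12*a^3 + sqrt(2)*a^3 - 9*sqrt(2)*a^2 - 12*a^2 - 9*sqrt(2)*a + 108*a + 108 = (a - 3)*(a + 3)*(a - 6*sqrt(2))*(sqrt(2)*a + sqrt(2))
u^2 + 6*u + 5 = (u + 1)*(u + 5)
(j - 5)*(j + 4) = j^2 - j - 20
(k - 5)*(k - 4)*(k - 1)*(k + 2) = k^4 - 8*k^3 + 9*k^2 + 38*k - 40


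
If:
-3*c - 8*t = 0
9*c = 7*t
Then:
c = 0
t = 0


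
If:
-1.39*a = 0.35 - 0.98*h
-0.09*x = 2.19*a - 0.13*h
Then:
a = 0.0231493258712796 - 0.0448740778427881*x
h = 0.389977105062325 - 0.0636479267361994*x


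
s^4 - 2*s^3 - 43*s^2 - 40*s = s*(s - 8)*(s + 1)*(s + 5)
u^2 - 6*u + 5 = (u - 5)*(u - 1)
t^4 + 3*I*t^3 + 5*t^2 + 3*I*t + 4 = (t - I)^2*(t + I)*(t + 4*I)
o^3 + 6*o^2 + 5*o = o*(o + 1)*(o + 5)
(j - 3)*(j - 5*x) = j^2 - 5*j*x - 3*j + 15*x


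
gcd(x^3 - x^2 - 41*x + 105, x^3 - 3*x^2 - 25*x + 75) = x^2 - 8*x + 15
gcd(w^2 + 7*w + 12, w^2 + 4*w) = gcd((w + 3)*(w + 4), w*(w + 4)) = w + 4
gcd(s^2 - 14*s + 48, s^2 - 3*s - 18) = s - 6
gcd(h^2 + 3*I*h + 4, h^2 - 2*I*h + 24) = h + 4*I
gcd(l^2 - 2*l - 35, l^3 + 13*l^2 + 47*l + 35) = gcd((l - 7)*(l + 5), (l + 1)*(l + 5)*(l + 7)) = l + 5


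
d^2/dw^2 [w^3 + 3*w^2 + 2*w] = 6*w + 6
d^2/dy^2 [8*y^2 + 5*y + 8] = 16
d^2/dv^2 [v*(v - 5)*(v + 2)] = 6*v - 6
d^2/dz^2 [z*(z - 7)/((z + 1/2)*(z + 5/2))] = 40*(-32*z^3 - 12*z^2 + 84*z + 89)/(64*z^6 + 576*z^5 + 1968*z^4 + 3168*z^3 + 2460*z^2 + 900*z + 125)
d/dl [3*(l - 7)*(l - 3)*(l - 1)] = 9*l^2 - 66*l + 93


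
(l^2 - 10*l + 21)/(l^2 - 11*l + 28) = (l - 3)/(l - 4)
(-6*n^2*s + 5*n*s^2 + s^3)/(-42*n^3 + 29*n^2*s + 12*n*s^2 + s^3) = s/(7*n + s)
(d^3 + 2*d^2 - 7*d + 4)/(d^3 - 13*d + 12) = (d - 1)/(d - 3)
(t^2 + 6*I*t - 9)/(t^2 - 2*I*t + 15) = (t + 3*I)/(t - 5*I)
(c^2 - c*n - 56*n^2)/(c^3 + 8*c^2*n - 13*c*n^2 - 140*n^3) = (c - 8*n)/(c^2 + c*n - 20*n^2)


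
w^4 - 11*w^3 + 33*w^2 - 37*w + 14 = (w - 7)*(w - 2)*(w - 1)^2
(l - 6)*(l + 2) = l^2 - 4*l - 12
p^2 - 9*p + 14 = (p - 7)*(p - 2)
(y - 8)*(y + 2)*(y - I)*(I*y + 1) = I*y^4 + 2*y^3 - 6*I*y^3 - 12*y^2 - 17*I*y^2 - 32*y + 6*I*y + 16*I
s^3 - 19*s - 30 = (s - 5)*(s + 2)*(s + 3)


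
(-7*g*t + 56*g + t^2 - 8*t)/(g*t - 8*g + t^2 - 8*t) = (-7*g + t)/(g + t)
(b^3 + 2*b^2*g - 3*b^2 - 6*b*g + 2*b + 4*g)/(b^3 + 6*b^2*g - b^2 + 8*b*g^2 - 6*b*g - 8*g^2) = (b - 2)/(b + 4*g)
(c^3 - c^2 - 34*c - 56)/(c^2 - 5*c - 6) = (-c^3 + c^2 + 34*c + 56)/(-c^2 + 5*c + 6)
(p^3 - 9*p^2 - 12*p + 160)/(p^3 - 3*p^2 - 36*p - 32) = (p - 5)/(p + 1)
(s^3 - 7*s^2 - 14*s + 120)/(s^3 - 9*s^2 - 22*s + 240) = (s^2 - s - 20)/(s^2 - 3*s - 40)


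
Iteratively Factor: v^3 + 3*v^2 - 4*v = (v + 4)*(v^2 - v) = v*(v + 4)*(v - 1)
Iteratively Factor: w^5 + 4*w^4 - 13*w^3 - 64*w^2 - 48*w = (w + 3)*(w^4 + w^3 - 16*w^2 - 16*w) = (w + 1)*(w + 3)*(w^3 - 16*w) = (w + 1)*(w + 3)*(w + 4)*(w^2 - 4*w) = (w - 4)*(w + 1)*(w + 3)*(w + 4)*(w)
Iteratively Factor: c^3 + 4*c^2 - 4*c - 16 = (c - 2)*(c^2 + 6*c + 8) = (c - 2)*(c + 4)*(c + 2)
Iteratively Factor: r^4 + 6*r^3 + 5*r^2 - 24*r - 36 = (r - 2)*(r^3 + 8*r^2 + 21*r + 18) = (r - 2)*(r + 3)*(r^2 + 5*r + 6) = (r - 2)*(r + 2)*(r + 3)*(r + 3)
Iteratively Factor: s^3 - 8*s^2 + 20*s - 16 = (s - 2)*(s^2 - 6*s + 8) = (s - 2)^2*(s - 4)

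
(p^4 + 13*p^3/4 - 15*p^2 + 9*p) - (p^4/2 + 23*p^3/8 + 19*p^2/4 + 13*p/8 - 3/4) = p^4/2 + 3*p^3/8 - 79*p^2/4 + 59*p/8 + 3/4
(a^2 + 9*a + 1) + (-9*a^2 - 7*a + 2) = -8*a^2 + 2*a + 3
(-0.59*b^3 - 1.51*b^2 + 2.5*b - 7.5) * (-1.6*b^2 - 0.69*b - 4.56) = 0.944*b^5 + 2.8231*b^4 - 0.2677*b^3 + 17.1606*b^2 - 6.225*b + 34.2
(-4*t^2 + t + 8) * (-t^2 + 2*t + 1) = 4*t^4 - 9*t^3 - 10*t^2 + 17*t + 8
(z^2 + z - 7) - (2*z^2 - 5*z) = -z^2 + 6*z - 7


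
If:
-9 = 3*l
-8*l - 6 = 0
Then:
No Solution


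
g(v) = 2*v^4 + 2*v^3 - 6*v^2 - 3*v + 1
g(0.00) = 1.00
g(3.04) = 163.43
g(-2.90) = 51.92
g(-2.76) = 37.58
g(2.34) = 46.72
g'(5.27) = 1271.30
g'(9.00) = 6207.00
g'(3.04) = 240.73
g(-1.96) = -1.71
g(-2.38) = 11.36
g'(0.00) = -3.00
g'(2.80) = 186.06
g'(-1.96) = -16.67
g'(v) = 8*v^3 + 6*v^2 - 12*v - 3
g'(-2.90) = -112.85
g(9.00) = 14068.00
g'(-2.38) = -48.30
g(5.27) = 1653.95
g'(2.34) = 104.28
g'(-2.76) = -92.37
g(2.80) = 112.40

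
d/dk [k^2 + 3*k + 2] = 2*k + 3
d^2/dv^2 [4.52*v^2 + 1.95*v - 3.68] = 9.04000000000000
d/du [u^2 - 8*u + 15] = 2*u - 8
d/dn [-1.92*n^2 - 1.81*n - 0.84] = -3.84*n - 1.81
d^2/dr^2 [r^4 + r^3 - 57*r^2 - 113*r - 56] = 12*r^2 + 6*r - 114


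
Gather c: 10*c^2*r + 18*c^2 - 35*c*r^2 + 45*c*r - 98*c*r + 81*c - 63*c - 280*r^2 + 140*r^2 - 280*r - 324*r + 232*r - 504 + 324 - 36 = c^2*(10*r + 18) + c*(-35*r^2 - 53*r + 18) - 140*r^2 - 372*r - 216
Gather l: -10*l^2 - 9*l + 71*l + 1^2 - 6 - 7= -10*l^2 + 62*l - 12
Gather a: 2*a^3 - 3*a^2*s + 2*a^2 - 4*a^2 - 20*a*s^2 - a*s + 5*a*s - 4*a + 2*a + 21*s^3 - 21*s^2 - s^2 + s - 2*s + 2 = 2*a^3 + a^2*(-3*s - 2) + a*(-20*s^2 + 4*s - 2) + 21*s^3 - 22*s^2 - s + 2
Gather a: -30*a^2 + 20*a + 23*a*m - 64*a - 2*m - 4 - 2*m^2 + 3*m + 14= -30*a^2 + a*(23*m - 44) - 2*m^2 + m + 10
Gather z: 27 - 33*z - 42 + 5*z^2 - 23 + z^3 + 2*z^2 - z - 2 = z^3 + 7*z^2 - 34*z - 40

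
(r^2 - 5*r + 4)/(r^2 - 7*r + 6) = (r - 4)/(r - 6)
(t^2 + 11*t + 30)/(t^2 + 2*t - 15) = (t + 6)/(t - 3)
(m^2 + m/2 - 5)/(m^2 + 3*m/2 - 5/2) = (m - 2)/(m - 1)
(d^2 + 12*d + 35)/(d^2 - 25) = (d + 7)/(d - 5)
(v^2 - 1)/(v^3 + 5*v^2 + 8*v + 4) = (v - 1)/(v^2 + 4*v + 4)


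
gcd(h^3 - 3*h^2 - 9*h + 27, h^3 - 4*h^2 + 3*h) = h - 3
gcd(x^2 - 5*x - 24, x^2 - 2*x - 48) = x - 8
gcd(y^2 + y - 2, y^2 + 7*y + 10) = y + 2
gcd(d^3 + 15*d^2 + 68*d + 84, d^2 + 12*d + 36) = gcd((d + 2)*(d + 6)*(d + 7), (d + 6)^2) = d + 6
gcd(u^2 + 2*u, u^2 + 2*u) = u^2 + 2*u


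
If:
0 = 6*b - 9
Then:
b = 3/2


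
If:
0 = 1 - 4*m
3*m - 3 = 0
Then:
No Solution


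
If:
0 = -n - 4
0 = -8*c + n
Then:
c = -1/2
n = -4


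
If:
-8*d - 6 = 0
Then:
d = -3/4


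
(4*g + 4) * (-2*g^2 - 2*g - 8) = -8*g^3 - 16*g^2 - 40*g - 32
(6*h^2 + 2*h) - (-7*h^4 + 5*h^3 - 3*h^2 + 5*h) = 7*h^4 - 5*h^3 + 9*h^2 - 3*h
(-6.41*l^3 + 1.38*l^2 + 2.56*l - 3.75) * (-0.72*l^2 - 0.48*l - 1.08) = 4.6152*l^5 + 2.0832*l^4 + 4.4172*l^3 - 0.0192000000000001*l^2 - 0.9648*l + 4.05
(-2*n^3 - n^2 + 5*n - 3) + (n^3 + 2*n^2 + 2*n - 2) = -n^3 + n^2 + 7*n - 5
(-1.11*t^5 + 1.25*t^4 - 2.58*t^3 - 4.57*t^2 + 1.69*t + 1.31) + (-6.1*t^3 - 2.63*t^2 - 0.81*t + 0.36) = -1.11*t^5 + 1.25*t^4 - 8.68*t^3 - 7.2*t^2 + 0.88*t + 1.67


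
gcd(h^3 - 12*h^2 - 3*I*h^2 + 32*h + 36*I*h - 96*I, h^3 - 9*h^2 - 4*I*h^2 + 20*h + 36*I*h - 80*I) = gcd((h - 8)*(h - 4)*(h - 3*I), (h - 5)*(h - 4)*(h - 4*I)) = h - 4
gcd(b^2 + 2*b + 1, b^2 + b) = b + 1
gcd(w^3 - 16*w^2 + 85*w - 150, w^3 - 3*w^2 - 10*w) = w - 5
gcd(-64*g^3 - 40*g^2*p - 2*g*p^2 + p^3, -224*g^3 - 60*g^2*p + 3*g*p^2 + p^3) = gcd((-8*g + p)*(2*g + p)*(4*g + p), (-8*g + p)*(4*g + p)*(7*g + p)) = -32*g^2 - 4*g*p + p^2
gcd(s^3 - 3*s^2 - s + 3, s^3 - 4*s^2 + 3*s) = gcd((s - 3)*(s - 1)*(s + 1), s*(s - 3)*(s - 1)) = s^2 - 4*s + 3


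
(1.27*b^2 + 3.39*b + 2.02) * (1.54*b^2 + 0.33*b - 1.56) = 1.9558*b^4 + 5.6397*b^3 + 2.2483*b^2 - 4.6218*b - 3.1512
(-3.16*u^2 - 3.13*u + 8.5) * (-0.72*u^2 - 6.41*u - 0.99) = 2.2752*u^4 + 22.5092*u^3 + 17.0717*u^2 - 51.3863*u - 8.415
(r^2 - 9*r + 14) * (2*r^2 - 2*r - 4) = 2*r^4 - 20*r^3 + 42*r^2 + 8*r - 56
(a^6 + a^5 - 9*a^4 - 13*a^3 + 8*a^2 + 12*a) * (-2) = -2*a^6 - 2*a^5 + 18*a^4 + 26*a^3 - 16*a^2 - 24*a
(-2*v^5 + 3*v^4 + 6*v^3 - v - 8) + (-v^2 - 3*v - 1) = -2*v^5 + 3*v^4 + 6*v^3 - v^2 - 4*v - 9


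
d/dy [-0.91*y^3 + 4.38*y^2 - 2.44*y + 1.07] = -2.73*y^2 + 8.76*y - 2.44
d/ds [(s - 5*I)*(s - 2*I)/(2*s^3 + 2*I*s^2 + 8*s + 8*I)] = (-s^2 + 10*I*s - 17)/(2*(s^4 + 6*I*s^3 - 13*s^2 - 12*I*s + 4))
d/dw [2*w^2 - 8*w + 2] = 4*w - 8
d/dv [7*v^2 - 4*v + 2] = 14*v - 4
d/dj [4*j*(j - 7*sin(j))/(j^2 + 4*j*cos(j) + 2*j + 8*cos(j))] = 4*(4*j^3*sin(j) - 7*j^3*cos(j) + 15*j^2*sin(j) - 10*j^2*cos(j) - 26*j^2 + 16*j*cos(j) - 56*j - 28*sin(2*j))/((j + 2)^2*(j + 4*cos(j))^2)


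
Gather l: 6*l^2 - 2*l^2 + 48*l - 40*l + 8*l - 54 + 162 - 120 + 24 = 4*l^2 + 16*l + 12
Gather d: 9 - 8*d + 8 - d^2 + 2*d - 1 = -d^2 - 6*d + 16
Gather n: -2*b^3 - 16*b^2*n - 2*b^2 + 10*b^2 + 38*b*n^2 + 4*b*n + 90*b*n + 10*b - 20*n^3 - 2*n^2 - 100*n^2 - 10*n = -2*b^3 + 8*b^2 + 10*b - 20*n^3 + n^2*(38*b - 102) + n*(-16*b^2 + 94*b - 10)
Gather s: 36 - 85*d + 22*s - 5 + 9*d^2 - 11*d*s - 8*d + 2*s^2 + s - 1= 9*d^2 - 93*d + 2*s^2 + s*(23 - 11*d) + 30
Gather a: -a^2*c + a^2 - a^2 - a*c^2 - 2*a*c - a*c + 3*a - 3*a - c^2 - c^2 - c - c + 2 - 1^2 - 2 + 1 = -a^2*c + a*(-c^2 - 3*c) - 2*c^2 - 2*c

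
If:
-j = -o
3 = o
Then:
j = 3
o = 3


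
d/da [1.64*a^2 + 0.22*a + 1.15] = 3.28*a + 0.22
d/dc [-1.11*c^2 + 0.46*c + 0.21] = 0.46 - 2.22*c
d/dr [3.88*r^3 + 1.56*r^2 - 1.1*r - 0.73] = 11.64*r^2 + 3.12*r - 1.1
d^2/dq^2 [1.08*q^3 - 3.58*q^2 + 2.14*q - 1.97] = 6.48*q - 7.16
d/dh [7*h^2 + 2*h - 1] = 14*h + 2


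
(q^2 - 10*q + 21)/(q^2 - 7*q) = (q - 3)/q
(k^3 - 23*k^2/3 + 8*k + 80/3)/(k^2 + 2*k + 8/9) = 3*(k^2 - 9*k + 20)/(3*k + 2)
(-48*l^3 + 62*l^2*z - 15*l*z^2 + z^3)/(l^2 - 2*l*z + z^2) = (48*l^2 - 14*l*z + z^2)/(-l + z)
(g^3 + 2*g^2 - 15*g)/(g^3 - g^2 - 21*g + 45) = g/(g - 3)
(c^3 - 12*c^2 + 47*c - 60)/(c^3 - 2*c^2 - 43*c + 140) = (c - 3)/(c + 7)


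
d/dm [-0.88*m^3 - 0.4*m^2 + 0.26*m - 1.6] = -2.64*m^2 - 0.8*m + 0.26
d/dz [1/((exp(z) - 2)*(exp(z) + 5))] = (-2*exp(z) - 3)*exp(z)/(exp(4*z) + 6*exp(3*z) - 11*exp(2*z) - 60*exp(z) + 100)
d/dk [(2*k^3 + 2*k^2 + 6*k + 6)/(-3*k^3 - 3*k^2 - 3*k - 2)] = 2*(12*k^3 + 27*k^2 + 14*k + 3)/(9*k^6 + 18*k^5 + 27*k^4 + 30*k^3 + 21*k^2 + 12*k + 4)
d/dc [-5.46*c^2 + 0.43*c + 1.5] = 0.43 - 10.92*c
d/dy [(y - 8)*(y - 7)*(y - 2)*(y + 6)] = 4*y^3 - 33*y^2 - 32*y + 404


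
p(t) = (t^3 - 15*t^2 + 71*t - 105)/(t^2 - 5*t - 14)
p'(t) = (5 - 2*t)*(t^3 - 15*t^2 + 71*t - 105)/(t^2 - 5*t - 14)^2 + (3*t^2 - 30*t + 71)/(t^2 - 5*t - 14)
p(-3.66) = -34.74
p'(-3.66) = -11.70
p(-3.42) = -38.07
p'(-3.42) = -16.36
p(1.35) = 1.80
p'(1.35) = -2.12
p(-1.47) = 54.57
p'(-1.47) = -123.60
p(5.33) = 0.10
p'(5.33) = 0.35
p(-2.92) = -50.96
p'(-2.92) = -40.35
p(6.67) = 0.71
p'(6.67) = 0.53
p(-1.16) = 30.51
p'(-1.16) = -48.60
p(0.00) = 7.50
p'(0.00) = -7.75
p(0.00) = 7.50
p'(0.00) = -7.75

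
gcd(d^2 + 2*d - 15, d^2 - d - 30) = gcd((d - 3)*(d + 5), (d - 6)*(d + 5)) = d + 5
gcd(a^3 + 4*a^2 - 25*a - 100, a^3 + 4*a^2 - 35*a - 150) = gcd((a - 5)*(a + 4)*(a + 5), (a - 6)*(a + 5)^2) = a + 5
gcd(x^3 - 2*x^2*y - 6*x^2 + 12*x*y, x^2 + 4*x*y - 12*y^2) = x - 2*y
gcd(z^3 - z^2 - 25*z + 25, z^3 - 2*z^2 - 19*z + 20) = z^2 - 6*z + 5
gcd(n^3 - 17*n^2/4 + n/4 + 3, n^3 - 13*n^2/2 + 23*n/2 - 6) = n^2 - 5*n + 4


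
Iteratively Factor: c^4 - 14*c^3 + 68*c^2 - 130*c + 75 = (c - 5)*(c^3 - 9*c^2 + 23*c - 15) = (c - 5)*(c - 1)*(c^2 - 8*c + 15) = (c - 5)*(c - 3)*(c - 1)*(c - 5)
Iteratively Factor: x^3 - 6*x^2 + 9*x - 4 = (x - 4)*(x^2 - 2*x + 1) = (x - 4)*(x - 1)*(x - 1)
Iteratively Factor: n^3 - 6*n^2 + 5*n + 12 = (n - 4)*(n^2 - 2*n - 3) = (n - 4)*(n + 1)*(n - 3)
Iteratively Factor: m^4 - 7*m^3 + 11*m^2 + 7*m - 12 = (m + 1)*(m^3 - 8*m^2 + 19*m - 12) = (m - 4)*(m + 1)*(m^2 - 4*m + 3) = (m - 4)*(m - 3)*(m + 1)*(m - 1)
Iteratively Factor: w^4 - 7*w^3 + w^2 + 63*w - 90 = (w - 2)*(w^3 - 5*w^2 - 9*w + 45) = (w - 5)*(w - 2)*(w^2 - 9) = (w - 5)*(w - 2)*(w + 3)*(w - 3)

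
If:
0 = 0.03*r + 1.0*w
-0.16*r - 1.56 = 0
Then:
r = -9.75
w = 0.29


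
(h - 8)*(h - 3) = h^2 - 11*h + 24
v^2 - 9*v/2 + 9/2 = (v - 3)*(v - 3/2)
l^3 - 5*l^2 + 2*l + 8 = (l - 4)*(l - 2)*(l + 1)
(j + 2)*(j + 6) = j^2 + 8*j + 12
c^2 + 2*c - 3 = (c - 1)*(c + 3)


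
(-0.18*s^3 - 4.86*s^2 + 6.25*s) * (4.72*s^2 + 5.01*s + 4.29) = -0.8496*s^5 - 23.841*s^4 + 4.3792*s^3 + 10.4631*s^2 + 26.8125*s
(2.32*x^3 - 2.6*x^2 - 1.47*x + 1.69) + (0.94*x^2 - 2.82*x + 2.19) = 2.32*x^3 - 1.66*x^2 - 4.29*x + 3.88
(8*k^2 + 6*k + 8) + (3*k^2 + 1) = 11*k^2 + 6*k + 9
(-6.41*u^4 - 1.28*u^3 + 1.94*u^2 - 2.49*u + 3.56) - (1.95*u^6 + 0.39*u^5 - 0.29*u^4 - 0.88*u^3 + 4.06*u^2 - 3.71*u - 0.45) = -1.95*u^6 - 0.39*u^5 - 6.12*u^4 - 0.4*u^3 - 2.12*u^2 + 1.22*u + 4.01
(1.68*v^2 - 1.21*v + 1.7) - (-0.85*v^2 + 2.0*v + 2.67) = 2.53*v^2 - 3.21*v - 0.97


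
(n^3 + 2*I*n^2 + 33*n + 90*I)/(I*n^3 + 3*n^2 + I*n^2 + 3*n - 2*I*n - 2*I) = (-I*n^3 + 2*n^2 - 33*I*n + 90)/(n^3 + n^2*(1 - 3*I) - n*(2 + 3*I) - 2)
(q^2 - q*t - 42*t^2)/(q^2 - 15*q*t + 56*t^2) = (q + 6*t)/(q - 8*t)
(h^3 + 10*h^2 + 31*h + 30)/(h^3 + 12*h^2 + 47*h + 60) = (h + 2)/(h + 4)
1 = 1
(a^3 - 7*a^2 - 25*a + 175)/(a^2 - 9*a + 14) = (a^2 - 25)/(a - 2)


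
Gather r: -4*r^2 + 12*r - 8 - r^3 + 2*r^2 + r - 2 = -r^3 - 2*r^2 + 13*r - 10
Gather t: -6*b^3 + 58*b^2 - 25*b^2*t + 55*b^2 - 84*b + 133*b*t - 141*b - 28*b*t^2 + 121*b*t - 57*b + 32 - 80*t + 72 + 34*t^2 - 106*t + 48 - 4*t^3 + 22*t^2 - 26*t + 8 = -6*b^3 + 113*b^2 - 282*b - 4*t^3 + t^2*(56 - 28*b) + t*(-25*b^2 + 254*b - 212) + 160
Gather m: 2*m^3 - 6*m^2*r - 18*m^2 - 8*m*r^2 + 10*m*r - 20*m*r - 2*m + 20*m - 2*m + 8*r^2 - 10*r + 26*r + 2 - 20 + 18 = 2*m^3 + m^2*(-6*r - 18) + m*(-8*r^2 - 10*r + 16) + 8*r^2 + 16*r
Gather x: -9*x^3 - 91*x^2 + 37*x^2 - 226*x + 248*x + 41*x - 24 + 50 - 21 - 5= -9*x^3 - 54*x^2 + 63*x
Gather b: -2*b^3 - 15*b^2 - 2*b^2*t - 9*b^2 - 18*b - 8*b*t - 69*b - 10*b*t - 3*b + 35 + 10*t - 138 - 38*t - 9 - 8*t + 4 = -2*b^3 + b^2*(-2*t - 24) + b*(-18*t - 90) - 36*t - 108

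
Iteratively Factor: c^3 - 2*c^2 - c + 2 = (c + 1)*(c^2 - 3*c + 2) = (c - 1)*(c + 1)*(c - 2)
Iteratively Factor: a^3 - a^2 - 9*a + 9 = (a - 1)*(a^2 - 9) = (a - 1)*(a + 3)*(a - 3)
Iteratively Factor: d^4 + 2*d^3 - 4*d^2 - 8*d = (d - 2)*(d^3 + 4*d^2 + 4*d) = (d - 2)*(d + 2)*(d^2 + 2*d) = d*(d - 2)*(d + 2)*(d + 2)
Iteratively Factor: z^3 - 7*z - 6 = (z - 3)*(z^2 + 3*z + 2) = (z - 3)*(z + 1)*(z + 2)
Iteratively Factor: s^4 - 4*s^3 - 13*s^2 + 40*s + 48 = (s + 3)*(s^3 - 7*s^2 + 8*s + 16) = (s - 4)*(s + 3)*(s^2 - 3*s - 4) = (s - 4)*(s + 1)*(s + 3)*(s - 4)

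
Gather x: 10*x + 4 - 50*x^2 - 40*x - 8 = -50*x^2 - 30*x - 4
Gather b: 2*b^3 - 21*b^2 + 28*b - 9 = 2*b^3 - 21*b^2 + 28*b - 9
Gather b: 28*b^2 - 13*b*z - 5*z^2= 28*b^2 - 13*b*z - 5*z^2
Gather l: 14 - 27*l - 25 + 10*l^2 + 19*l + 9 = 10*l^2 - 8*l - 2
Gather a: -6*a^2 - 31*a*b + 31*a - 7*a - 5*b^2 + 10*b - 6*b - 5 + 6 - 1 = -6*a^2 + a*(24 - 31*b) - 5*b^2 + 4*b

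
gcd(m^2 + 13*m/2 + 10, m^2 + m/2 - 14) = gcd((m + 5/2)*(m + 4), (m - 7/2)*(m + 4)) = m + 4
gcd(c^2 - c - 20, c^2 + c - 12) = c + 4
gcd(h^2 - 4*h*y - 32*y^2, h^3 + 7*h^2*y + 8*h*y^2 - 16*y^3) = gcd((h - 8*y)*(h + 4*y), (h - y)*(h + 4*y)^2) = h + 4*y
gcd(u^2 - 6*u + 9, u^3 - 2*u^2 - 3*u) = u - 3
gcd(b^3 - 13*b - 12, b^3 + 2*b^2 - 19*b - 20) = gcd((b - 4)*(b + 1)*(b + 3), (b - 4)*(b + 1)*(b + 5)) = b^2 - 3*b - 4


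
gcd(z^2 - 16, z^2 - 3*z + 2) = 1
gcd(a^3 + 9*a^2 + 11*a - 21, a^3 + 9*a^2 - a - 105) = a + 7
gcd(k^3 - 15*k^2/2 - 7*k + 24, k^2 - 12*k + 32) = k - 8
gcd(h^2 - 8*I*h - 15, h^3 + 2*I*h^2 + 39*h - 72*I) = h - 3*I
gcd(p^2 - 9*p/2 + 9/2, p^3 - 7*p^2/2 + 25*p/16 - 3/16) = p - 3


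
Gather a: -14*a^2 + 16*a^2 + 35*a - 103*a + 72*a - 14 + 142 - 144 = 2*a^2 + 4*a - 16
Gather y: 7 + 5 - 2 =10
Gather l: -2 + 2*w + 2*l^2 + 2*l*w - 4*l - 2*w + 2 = 2*l^2 + l*(2*w - 4)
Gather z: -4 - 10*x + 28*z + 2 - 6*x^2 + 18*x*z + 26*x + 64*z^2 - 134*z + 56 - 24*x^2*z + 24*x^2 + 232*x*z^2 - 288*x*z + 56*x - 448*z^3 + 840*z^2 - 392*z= 18*x^2 + 72*x - 448*z^3 + z^2*(232*x + 904) + z*(-24*x^2 - 270*x - 498) + 54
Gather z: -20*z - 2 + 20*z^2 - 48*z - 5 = 20*z^2 - 68*z - 7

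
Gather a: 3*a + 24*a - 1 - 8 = 27*a - 9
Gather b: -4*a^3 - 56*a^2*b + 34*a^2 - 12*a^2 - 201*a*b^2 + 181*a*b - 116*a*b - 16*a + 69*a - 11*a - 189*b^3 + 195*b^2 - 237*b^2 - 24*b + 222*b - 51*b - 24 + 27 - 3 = -4*a^3 + 22*a^2 + 42*a - 189*b^3 + b^2*(-201*a - 42) + b*(-56*a^2 + 65*a + 147)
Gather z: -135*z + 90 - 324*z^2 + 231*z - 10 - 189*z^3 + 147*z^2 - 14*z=-189*z^3 - 177*z^2 + 82*z + 80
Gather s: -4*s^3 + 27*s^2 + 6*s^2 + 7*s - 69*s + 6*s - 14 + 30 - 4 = -4*s^3 + 33*s^2 - 56*s + 12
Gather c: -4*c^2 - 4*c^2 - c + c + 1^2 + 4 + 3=8 - 8*c^2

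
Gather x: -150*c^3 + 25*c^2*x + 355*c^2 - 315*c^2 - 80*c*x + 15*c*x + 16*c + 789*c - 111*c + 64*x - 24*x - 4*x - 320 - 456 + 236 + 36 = -150*c^3 + 40*c^2 + 694*c + x*(25*c^2 - 65*c + 36) - 504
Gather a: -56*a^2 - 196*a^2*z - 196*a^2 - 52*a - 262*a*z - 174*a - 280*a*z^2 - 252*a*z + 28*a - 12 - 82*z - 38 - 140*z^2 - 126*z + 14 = a^2*(-196*z - 252) + a*(-280*z^2 - 514*z - 198) - 140*z^2 - 208*z - 36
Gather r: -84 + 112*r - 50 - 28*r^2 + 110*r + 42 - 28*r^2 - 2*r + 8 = -56*r^2 + 220*r - 84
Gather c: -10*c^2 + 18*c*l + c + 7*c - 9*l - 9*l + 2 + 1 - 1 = -10*c^2 + c*(18*l + 8) - 18*l + 2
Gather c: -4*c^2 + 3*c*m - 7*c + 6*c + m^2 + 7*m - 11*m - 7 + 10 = -4*c^2 + c*(3*m - 1) + m^2 - 4*m + 3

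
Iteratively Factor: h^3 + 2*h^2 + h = (h)*(h^2 + 2*h + 1) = h*(h + 1)*(h + 1)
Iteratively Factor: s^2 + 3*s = (s)*(s + 3)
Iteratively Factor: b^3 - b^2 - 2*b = (b + 1)*(b^2 - 2*b) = b*(b + 1)*(b - 2)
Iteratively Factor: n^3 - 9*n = (n - 3)*(n^2 + 3*n) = n*(n - 3)*(n + 3)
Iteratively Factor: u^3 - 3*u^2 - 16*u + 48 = (u + 4)*(u^2 - 7*u + 12) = (u - 4)*(u + 4)*(u - 3)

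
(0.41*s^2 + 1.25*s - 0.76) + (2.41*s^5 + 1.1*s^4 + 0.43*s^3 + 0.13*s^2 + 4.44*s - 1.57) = 2.41*s^5 + 1.1*s^4 + 0.43*s^3 + 0.54*s^2 + 5.69*s - 2.33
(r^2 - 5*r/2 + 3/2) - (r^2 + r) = 3/2 - 7*r/2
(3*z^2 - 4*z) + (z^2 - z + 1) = 4*z^2 - 5*z + 1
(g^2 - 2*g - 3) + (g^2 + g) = 2*g^2 - g - 3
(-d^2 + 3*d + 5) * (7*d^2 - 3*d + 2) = -7*d^4 + 24*d^3 + 24*d^2 - 9*d + 10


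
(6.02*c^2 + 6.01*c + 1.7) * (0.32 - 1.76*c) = -10.5952*c^3 - 8.6512*c^2 - 1.0688*c + 0.544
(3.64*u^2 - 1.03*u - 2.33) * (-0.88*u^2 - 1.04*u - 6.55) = -3.2032*u^4 - 2.8792*u^3 - 20.7204*u^2 + 9.1697*u + 15.2615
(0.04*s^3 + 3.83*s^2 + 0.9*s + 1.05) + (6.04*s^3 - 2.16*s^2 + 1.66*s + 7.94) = 6.08*s^3 + 1.67*s^2 + 2.56*s + 8.99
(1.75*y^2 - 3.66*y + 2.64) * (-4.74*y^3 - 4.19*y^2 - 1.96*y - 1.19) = -8.295*y^5 + 10.0159*y^4 - 0.608199999999998*y^3 - 5.9705*y^2 - 0.819*y - 3.1416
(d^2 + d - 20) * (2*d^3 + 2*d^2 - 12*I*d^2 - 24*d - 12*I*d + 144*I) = 2*d^5 + 4*d^4 - 12*I*d^4 - 62*d^3 - 24*I*d^3 - 64*d^2 + 372*I*d^2 + 480*d + 384*I*d - 2880*I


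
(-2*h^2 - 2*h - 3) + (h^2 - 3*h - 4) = -h^2 - 5*h - 7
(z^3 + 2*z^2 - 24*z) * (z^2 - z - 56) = z^5 + z^4 - 82*z^3 - 88*z^2 + 1344*z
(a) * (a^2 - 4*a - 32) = a^3 - 4*a^2 - 32*a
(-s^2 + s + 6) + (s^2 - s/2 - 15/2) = s/2 - 3/2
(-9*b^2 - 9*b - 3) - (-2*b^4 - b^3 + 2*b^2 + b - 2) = 2*b^4 + b^3 - 11*b^2 - 10*b - 1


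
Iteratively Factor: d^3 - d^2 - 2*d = (d + 1)*(d^2 - 2*d) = (d - 2)*(d + 1)*(d)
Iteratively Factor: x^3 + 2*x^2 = (x + 2)*(x^2) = x*(x + 2)*(x)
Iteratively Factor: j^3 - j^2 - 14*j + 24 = (j + 4)*(j^2 - 5*j + 6) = (j - 3)*(j + 4)*(j - 2)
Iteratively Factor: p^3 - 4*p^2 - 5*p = (p - 5)*(p^2 + p) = p*(p - 5)*(p + 1)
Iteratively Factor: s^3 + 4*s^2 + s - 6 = (s - 1)*(s^2 + 5*s + 6) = (s - 1)*(s + 3)*(s + 2)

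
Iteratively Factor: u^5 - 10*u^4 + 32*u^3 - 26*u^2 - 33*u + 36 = (u + 1)*(u^4 - 11*u^3 + 43*u^2 - 69*u + 36) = (u - 3)*(u + 1)*(u^3 - 8*u^2 + 19*u - 12) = (u - 4)*(u - 3)*(u + 1)*(u^2 - 4*u + 3) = (u - 4)*(u - 3)^2*(u + 1)*(u - 1)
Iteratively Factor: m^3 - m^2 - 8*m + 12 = (m - 2)*(m^2 + m - 6) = (m - 2)*(m + 3)*(m - 2)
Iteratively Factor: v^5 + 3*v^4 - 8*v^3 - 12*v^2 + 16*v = (v)*(v^4 + 3*v^3 - 8*v^2 - 12*v + 16) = v*(v + 4)*(v^3 - v^2 - 4*v + 4) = v*(v - 1)*(v + 4)*(v^2 - 4) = v*(v - 1)*(v + 2)*(v + 4)*(v - 2)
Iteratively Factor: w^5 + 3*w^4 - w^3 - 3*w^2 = (w + 3)*(w^4 - w^2) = (w - 1)*(w + 3)*(w^3 + w^2) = w*(w - 1)*(w + 3)*(w^2 + w) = w^2*(w - 1)*(w + 3)*(w + 1)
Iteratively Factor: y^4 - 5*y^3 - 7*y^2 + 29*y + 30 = (y + 2)*(y^3 - 7*y^2 + 7*y + 15) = (y + 1)*(y + 2)*(y^2 - 8*y + 15) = (y - 5)*(y + 1)*(y + 2)*(y - 3)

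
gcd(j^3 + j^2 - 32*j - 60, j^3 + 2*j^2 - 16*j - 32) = j + 2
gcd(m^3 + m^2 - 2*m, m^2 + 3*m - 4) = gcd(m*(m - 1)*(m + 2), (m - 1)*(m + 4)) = m - 1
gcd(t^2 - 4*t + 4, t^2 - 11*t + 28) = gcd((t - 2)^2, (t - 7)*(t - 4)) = 1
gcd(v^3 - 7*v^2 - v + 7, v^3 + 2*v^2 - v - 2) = v^2 - 1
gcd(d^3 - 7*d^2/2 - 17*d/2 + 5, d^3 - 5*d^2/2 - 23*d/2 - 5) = d^2 - 3*d - 10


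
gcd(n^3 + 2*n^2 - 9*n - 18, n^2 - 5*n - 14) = n + 2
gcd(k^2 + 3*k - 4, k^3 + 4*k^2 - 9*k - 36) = k + 4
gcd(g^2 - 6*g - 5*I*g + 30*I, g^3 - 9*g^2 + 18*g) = g - 6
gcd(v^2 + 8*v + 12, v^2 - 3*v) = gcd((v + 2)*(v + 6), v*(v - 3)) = 1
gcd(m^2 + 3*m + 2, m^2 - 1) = m + 1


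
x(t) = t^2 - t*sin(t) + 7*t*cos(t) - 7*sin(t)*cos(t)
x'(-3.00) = -25.44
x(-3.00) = 28.39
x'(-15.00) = -115.42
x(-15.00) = 291.55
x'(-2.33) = -21.82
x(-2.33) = 11.47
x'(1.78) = -4.29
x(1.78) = 0.26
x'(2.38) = -11.10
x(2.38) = -4.54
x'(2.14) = -8.87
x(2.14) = -2.12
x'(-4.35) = 20.05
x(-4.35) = 36.11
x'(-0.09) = 0.03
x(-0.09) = -0.00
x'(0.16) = 0.09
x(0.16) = 0.00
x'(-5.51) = 24.00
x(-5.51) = 3.11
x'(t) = -7*t*sin(t) - t*cos(t) + 2*t + 7*sin(t)^2 - sin(t) - 7*cos(t)^2 + 7*cos(t)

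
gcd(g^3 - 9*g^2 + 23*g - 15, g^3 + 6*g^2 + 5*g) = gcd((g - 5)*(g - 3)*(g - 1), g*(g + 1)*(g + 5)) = 1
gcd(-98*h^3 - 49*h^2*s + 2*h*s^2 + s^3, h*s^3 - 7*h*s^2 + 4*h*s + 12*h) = 1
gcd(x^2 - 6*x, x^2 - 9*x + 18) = x - 6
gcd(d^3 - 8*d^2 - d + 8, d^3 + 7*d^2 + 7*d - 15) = d - 1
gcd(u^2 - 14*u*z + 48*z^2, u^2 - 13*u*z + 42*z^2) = -u + 6*z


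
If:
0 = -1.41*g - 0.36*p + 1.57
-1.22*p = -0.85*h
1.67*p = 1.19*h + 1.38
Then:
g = 10.39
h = -52.12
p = -36.32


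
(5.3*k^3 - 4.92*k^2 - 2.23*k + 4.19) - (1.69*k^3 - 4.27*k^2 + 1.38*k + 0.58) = 3.61*k^3 - 0.65*k^2 - 3.61*k + 3.61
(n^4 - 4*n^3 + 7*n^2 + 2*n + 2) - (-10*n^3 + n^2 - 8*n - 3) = n^4 + 6*n^3 + 6*n^2 + 10*n + 5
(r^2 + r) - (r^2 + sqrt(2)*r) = -sqrt(2)*r + r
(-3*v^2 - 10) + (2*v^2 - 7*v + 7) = -v^2 - 7*v - 3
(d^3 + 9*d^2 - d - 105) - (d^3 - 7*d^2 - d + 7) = 16*d^2 - 112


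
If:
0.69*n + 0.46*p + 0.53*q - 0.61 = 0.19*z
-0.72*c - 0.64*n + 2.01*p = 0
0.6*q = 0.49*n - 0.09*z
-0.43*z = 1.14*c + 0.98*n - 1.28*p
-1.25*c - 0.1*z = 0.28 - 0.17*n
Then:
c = -0.14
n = 0.43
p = 0.09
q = 0.40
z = -0.35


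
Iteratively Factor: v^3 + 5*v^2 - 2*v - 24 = (v + 4)*(v^2 + v - 6) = (v - 2)*(v + 4)*(v + 3)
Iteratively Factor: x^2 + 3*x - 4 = (x + 4)*(x - 1)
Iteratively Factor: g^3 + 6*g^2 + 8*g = (g + 4)*(g^2 + 2*g) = g*(g + 4)*(g + 2)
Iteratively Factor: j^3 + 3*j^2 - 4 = (j - 1)*(j^2 + 4*j + 4) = (j - 1)*(j + 2)*(j + 2)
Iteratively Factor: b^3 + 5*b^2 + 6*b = (b + 2)*(b^2 + 3*b) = (b + 2)*(b + 3)*(b)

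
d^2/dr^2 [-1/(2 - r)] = 2/(r - 2)^3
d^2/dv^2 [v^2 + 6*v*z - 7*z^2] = 2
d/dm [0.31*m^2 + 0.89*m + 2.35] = 0.62*m + 0.89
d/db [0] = 0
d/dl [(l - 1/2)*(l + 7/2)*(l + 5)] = 3*l^2 + 16*l + 53/4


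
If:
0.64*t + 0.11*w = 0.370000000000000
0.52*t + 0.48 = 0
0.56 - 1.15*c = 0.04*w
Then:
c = 0.18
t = -0.92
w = 8.73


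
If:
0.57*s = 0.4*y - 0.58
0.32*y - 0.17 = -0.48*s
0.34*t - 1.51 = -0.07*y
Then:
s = -0.31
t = 4.23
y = 1.00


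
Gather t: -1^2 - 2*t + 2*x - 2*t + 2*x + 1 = -4*t + 4*x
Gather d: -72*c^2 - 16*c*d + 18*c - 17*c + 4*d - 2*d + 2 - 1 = -72*c^2 + c + d*(2 - 16*c) + 1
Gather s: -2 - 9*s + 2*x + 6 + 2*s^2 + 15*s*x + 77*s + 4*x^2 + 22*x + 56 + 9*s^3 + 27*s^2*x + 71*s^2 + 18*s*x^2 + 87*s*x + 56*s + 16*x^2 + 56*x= 9*s^3 + s^2*(27*x + 73) + s*(18*x^2 + 102*x + 124) + 20*x^2 + 80*x + 60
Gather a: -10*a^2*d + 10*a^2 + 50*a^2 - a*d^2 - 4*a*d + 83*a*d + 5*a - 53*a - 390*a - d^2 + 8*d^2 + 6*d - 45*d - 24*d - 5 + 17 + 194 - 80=a^2*(60 - 10*d) + a*(-d^2 + 79*d - 438) + 7*d^2 - 63*d + 126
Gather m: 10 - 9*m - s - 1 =-9*m - s + 9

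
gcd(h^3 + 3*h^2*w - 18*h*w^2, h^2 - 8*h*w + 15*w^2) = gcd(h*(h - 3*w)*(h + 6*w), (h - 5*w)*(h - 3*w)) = -h + 3*w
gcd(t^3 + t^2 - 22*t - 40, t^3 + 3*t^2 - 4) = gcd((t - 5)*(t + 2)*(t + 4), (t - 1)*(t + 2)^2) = t + 2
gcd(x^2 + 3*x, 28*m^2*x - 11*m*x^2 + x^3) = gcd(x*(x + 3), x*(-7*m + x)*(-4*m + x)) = x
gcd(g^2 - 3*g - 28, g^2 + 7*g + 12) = g + 4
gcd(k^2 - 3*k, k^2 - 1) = 1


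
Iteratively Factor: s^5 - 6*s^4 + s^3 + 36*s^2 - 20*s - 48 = (s - 4)*(s^4 - 2*s^3 - 7*s^2 + 8*s + 12) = (s - 4)*(s - 2)*(s^3 - 7*s - 6) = (s - 4)*(s - 2)*(s + 1)*(s^2 - s - 6) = (s - 4)*(s - 3)*(s - 2)*(s + 1)*(s + 2)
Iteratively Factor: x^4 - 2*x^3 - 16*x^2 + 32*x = (x + 4)*(x^3 - 6*x^2 + 8*x) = (x - 2)*(x + 4)*(x^2 - 4*x) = (x - 4)*(x - 2)*(x + 4)*(x)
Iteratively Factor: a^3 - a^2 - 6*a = (a - 3)*(a^2 + 2*a) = a*(a - 3)*(a + 2)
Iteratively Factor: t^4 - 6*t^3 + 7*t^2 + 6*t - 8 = (t - 4)*(t^3 - 2*t^2 - t + 2) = (t - 4)*(t - 2)*(t^2 - 1) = (t - 4)*(t - 2)*(t - 1)*(t + 1)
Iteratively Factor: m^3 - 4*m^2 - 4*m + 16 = (m - 4)*(m^2 - 4) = (m - 4)*(m - 2)*(m + 2)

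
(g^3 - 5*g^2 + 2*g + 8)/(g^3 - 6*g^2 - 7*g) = (g^2 - 6*g + 8)/(g*(g - 7))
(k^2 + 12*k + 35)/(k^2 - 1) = (k^2 + 12*k + 35)/(k^2 - 1)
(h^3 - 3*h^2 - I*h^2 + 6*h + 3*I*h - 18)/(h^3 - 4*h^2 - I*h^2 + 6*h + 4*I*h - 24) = (h - 3)/(h - 4)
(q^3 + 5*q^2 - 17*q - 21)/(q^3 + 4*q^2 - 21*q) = (q + 1)/q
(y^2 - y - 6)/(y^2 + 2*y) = (y - 3)/y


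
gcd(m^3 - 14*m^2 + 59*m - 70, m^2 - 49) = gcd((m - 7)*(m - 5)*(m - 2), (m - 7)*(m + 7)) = m - 7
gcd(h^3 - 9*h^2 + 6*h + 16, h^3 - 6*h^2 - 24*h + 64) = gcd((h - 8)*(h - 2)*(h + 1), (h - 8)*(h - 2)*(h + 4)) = h^2 - 10*h + 16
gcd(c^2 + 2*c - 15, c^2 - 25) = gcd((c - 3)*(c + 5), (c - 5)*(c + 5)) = c + 5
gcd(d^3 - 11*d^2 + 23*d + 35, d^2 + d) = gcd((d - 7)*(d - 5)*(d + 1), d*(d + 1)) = d + 1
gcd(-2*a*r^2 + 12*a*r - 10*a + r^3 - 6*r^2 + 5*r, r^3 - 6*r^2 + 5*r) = r^2 - 6*r + 5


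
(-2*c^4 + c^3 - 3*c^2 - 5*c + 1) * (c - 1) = -2*c^5 + 3*c^4 - 4*c^3 - 2*c^2 + 6*c - 1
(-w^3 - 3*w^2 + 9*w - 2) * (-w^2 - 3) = w^5 + 3*w^4 - 6*w^3 + 11*w^2 - 27*w + 6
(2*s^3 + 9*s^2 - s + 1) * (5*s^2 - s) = 10*s^5 + 43*s^4 - 14*s^3 + 6*s^2 - s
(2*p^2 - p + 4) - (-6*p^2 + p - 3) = 8*p^2 - 2*p + 7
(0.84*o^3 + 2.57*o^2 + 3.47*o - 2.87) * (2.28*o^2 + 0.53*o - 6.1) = 1.9152*o^5 + 6.3048*o^4 + 4.1497*o^3 - 20.3815*o^2 - 22.6881*o + 17.507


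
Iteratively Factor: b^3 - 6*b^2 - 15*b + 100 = (b - 5)*(b^2 - b - 20) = (b - 5)^2*(b + 4)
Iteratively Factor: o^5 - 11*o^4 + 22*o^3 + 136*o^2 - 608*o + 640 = (o + 4)*(o^4 - 15*o^3 + 82*o^2 - 192*o + 160) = (o - 4)*(o + 4)*(o^3 - 11*o^2 + 38*o - 40) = (o - 5)*(o - 4)*(o + 4)*(o^2 - 6*o + 8) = (o - 5)*(o - 4)^2*(o + 4)*(o - 2)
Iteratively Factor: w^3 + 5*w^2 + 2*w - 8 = (w + 2)*(w^2 + 3*w - 4) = (w + 2)*(w + 4)*(w - 1)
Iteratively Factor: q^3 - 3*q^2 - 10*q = (q + 2)*(q^2 - 5*q) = (q - 5)*(q + 2)*(q)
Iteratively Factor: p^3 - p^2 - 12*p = (p + 3)*(p^2 - 4*p) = (p - 4)*(p + 3)*(p)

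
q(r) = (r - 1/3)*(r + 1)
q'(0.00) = 0.67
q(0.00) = -0.33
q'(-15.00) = -29.33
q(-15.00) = 214.67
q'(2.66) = 5.99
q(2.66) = 8.52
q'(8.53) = 17.73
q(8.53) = 78.11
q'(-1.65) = -2.63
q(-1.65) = 1.29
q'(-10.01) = -19.35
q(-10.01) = 93.19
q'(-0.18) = 0.31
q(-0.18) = -0.42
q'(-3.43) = -6.19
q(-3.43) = 9.14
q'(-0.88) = -1.09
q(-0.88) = -0.15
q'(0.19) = 1.05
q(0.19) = -0.17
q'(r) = 2*r + 2/3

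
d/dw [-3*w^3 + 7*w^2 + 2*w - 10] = -9*w^2 + 14*w + 2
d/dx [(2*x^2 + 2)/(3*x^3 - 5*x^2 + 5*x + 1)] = 2*(-3*x^4 - 4*x^2 + 12*x - 5)/(9*x^6 - 30*x^5 + 55*x^4 - 44*x^3 + 15*x^2 + 10*x + 1)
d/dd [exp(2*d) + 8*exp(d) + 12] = 2*(exp(d) + 4)*exp(d)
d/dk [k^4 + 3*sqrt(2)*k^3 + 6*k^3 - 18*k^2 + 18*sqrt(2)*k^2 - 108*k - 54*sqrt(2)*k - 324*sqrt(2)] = 4*k^3 + 9*sqrt(2)*k^2 + 18*k^2 - 36*k + 36*sqrt(2)*k - 108 - 54*sqrt(2)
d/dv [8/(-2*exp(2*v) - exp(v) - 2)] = (32*exp(v) + 8)*exp(v)/(2*exp(2*v) + exp(v) + 2)^2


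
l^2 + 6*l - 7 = (l - 1)*(l + 7)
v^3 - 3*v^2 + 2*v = v*(v - 2)*(v - 1)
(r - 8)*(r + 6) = r^2 - 2*r - 48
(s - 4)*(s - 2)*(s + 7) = s^3 + s^2 - 34*s + 56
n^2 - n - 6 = (n - 3)*(n + 2)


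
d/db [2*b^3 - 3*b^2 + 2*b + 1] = 6*b^2 - 6*b + 2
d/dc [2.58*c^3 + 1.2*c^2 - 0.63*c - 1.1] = 7.74*c^2 + 2.4*c - 0.63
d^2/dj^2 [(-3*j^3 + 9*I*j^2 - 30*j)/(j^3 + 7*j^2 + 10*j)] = (j^3*(42 + 18*I) + j*(-1260 - 540*I) - 2940 - 1260*I)/(j^6 + 21*j^5 + 177*j^4 + 763*j^3 + 1770*j^2 + 2100*j + 1000)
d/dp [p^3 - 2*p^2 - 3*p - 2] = 3*p^2 - 4*p - 3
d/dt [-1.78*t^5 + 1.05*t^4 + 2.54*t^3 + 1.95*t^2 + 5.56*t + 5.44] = -8.9*t^4 + 4.2*t^3 + 7.62*t^2 + 3.9*t + 5.56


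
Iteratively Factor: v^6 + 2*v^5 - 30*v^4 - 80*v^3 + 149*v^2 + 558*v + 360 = (v + 3)*(v^5 - v^4 - 27*v^3 + v^2 + 146*v + 120) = (v - 5)*(v + 3)*(v^4 + 4*v^3 - 7*v^2 - 34*v - 24) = (v - 5)*(v + 2)*(v + 3)*(v^3 + 2*v^2 - 11*v - 12) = (v - 5)*(v + 2)*(v + 3)*(v + 4)*(v^2 - 2*v - 3) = (v - 5)*(v + 1)*(v + 2)*(v + 3)*(v + 4)*(v - 3)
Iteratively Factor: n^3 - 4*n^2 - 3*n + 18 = (n + 2)*(n^2 - 6*n + 9) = (n - 3)*(n + 2)*(n - 3)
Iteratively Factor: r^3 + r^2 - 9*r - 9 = (r - 3)*(r^2 + 4*r + 3) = (r - 3)*(r + 3)*(r + 1)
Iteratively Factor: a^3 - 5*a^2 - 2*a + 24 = (a + 2)*(a^2 - 7*a + 12) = (a - 3)*(a + 2)*(a - 4)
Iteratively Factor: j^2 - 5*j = (j - 5)*(j)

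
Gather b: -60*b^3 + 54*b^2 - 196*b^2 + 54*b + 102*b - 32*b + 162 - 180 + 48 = -60*b^3 - 142*b^2 + 124*b + 30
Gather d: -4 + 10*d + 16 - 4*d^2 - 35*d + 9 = -4*d^2 - 25*d + 21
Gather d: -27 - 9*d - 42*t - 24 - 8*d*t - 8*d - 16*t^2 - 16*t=d*(-8*t - 17) - 16*t^2 - 58*t - 51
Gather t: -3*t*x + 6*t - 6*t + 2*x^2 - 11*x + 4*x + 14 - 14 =-3*t*x + 2*x^2 - 7*x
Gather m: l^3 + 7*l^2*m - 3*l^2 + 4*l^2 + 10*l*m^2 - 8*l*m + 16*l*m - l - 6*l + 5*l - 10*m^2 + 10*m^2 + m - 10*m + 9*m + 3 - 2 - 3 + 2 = l^3 + l^2 + 10*l*m^2 - 2*l + m*(7*l^2 + 8*l)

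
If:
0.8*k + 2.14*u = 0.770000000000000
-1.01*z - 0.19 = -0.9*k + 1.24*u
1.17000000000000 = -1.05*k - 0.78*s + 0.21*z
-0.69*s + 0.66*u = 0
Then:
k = -3.22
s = 1.50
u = 1.56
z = -4.98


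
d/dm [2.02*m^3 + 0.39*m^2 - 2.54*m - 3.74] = 6.06*m^2 + 0.78*m - 2.54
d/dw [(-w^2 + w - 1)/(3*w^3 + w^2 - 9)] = (w*(9*w + 2)*(w^2 - w + 1) + (1 - 2*w)*(3*w^3 + w^2 - 9))/(3*w^3 + w^2 - 9)^2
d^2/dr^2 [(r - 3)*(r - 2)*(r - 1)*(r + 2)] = 12*r^2 - 24*r - 2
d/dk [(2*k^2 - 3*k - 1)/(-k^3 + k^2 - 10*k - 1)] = (2*k^4 - 6*k^3 - 20*k^2 - 2*k - 7)/(k^6 - 2*k^5 + 21*k^4 - 18*k^3 + 98*k^2 + 20*k + 1)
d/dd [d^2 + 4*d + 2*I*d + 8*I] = 2*d + 4 + 2*I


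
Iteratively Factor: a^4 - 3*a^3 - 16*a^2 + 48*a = (a)*(a^3 - 3*a^2 - 16*a + 48) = a*(a - 3)*(a^2 - 16) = a*(a - 3)*(a + 4)*(a - 4)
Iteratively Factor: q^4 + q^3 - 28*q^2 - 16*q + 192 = (q + 4)*(q^3 - 3*q^2 - 16*q + 48) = (q - 4)*(q + 4)*(q^2 + q - 12) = (q - 4)*(q + 4)^2*(q - 3)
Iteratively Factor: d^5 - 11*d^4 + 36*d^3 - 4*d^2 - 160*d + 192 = (d - 2)*(d^4 - 9*d^3 + 18*d^2 + 32*d - 96) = (d - 4)*(d - 2)*(d^3 - 5*d^2 - 2*d + 24) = (d - 4)^2*(d - 2)*(d^2 - d - 6) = (d - 4)^2*(d - 3)*(d - 2)*(d + 2)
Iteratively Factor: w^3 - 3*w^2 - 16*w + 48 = (w - 3)*(w^2 - 16) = (w - 3)*(w + 4)*(w - 4)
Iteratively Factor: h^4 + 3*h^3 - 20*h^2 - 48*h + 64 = (h - 4)*(h^3 + 7*h^2 + 8*h - 16) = (h - 4)*(h + 4)*(h^2 + 3*h - 4) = (h - 4)*(h + 4)^2*(h - 1)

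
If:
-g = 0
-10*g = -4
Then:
No Solution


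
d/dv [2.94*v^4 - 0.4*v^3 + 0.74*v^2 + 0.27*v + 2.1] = 11.76*v^3 - 1.2*v^2 + 1.48*v + 0.27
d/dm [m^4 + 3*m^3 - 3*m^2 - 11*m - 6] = 4*m^3 + 9*m^2 - 6*m - 11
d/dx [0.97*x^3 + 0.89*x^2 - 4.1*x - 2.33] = 2.91*x^2 + 1.78*x - 4.1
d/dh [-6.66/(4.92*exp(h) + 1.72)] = 32.7672*exp(h)/(4.92*exp(h) + 1.72)^2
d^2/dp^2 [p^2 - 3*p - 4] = 2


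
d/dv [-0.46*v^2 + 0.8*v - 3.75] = 0.8 - 0.92*v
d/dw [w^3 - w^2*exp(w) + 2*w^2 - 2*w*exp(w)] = -w^2*exp(w) + 3*w^2 - 4*w*exp(w) + 4*w - 2*exp(w)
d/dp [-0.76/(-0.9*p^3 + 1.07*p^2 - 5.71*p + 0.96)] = (-2.052*p^2 + 1.6264*p - 4.3396)/(0.9*p^3 - 1.07*p^2 + 5.71*p - 0.96)^2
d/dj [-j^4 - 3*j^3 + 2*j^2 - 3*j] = -4*j^3 - 9*j^2 + 4*j - 3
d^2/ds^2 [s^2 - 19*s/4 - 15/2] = 2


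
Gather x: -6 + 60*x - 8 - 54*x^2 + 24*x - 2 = -54*x^2 + 84*x - 16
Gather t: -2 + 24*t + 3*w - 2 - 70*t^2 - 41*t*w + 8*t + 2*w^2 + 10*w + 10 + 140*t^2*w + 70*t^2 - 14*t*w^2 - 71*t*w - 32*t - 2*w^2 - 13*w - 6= 140*t^2*w + t*(-14*w^2 - 112*w)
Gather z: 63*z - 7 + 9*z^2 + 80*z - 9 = 9*z^2 + 143*z - 16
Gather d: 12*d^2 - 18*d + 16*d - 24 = 12*d^2 - 2*d - 24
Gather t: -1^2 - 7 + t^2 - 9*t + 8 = t^2 - 9*t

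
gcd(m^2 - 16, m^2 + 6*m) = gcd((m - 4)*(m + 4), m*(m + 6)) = 1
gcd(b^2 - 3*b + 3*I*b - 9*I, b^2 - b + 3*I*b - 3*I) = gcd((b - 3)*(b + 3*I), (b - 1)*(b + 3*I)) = b + 3*I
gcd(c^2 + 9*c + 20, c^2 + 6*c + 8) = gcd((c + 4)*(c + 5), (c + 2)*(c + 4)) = c + 4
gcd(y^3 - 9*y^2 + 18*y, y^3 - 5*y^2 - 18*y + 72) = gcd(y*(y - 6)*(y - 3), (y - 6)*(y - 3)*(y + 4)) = y^2 - 9*y + 18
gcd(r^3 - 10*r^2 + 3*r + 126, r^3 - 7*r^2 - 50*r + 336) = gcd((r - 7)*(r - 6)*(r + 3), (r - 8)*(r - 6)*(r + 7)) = r - 6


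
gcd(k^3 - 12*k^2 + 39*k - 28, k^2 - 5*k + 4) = k^2 - 5*k + 4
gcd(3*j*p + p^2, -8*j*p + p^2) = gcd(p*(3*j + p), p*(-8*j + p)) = p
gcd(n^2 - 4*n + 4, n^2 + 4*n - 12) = n - 2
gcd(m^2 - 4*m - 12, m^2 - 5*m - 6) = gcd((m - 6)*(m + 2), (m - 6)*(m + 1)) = m - 6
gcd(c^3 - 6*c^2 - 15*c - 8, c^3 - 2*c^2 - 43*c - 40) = c^2 - 7*c - 8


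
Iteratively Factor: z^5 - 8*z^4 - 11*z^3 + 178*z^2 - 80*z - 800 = (z + 2)*(z^4 - 10*z^3 + 9*z^2 + 160*z - 400) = (z - 5)*(z + 2)*(z^3 - 5*z^2 - 16*z + 80) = (z - 5)^2*(z + 2)*(z^2 - 16) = (z - 5)^2*(z - 4)*(z + 2)*(z + 4)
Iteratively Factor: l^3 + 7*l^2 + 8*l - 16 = (l + 4)*(l^2 + 3*l - 4) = (l + 4)^2*(l - 1)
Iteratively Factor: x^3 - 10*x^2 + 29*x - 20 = (x - 4)*(x^2 - 6*x + 5) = (x - 4)*(x - 1)*(x - 5)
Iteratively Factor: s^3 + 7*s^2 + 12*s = (s + 3)*(s^2 + 4*s) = s*(s + 3)*(s + 4)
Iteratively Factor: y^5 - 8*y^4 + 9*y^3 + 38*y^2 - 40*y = (y - 1)*(y^4 - 7*y^3 + 2*y^2 + 40*y) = (y - 4)*(y - 1)*(y^3 - 3*y^2 - 10*y) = (y - 4)*(y - 1)*(y + 2)*(y^2 - 5*y) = (y - 5)*(y - 4)*(y - 1)*(y + 2)*(y)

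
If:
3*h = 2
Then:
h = 2/3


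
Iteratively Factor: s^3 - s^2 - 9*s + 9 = (s - 3)*(s^2 + 2*s - 3) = (s - 3)*(s + 3)*(s - 1)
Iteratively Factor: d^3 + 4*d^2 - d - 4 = (d + 4)*(d^2 - 1) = (d + 1)*(d + 4)*(d - 1)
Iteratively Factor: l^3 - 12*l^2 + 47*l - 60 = (l - 4)*(l^2 - 8*l + 15) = (l - 5)*(l - 4)*(l - 3)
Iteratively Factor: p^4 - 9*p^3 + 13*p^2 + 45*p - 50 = (p + 2)*(p^3 - 11*p^2 + 35*p - 25) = (p - 5)*(p + 2)*(p^2 - 6*p + 5) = (p - 5)*(p - 1)*(p + 2)*(p - 5)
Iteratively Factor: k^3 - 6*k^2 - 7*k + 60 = (k - 5)*(k^2 - k - 12) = (k - 5)*(k - 4)*(k + 3)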